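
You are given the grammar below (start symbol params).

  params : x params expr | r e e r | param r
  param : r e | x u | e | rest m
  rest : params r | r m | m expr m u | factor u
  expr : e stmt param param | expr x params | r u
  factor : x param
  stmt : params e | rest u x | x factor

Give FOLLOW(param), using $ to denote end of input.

{ $, e, m, r, u, x }

In params : param r: add FIRST(r) = { r }.
In expr : e stmt param param: add FIRST(param) = { e, m, r, x }.
In expr : e stmt param param: param is at the end, add FOLLOW(expr) = { $, e, m, r, x }.
In factor : x param: param is at the end, add FOLLOW(factor) = { e, m, r, u, x }.
Union: FOLLOW(param) = { $, e, m, r, u, x }.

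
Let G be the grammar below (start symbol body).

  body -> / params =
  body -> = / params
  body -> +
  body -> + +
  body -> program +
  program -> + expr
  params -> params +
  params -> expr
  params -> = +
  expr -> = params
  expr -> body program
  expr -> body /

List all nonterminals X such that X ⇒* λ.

No nonterminal has an empty production or an RHS whose symbols are all nullable.

{ } (none)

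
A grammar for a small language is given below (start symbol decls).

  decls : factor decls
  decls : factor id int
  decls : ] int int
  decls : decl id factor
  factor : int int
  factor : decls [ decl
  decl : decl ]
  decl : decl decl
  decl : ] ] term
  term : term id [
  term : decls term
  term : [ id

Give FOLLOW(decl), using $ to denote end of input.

{ $, [, ], id, int }

In decls : decl id factor: add FIRST(id factor) = { id }.
In factor : decls [ decl: decl is at the end, add FOLLOW(factor) = { $, [, ], id, int }.
In decl : decl ]: add FIRST(]) = { ] }.
In decl : decl decl: add FIRST(decl) = { ] }.
In decl : decl decl: decl is at the end, add FOLLOW(decl) = { $, [, ], id, int }.
Union: FOLLOW(decl) = { $, [, ], id, int }.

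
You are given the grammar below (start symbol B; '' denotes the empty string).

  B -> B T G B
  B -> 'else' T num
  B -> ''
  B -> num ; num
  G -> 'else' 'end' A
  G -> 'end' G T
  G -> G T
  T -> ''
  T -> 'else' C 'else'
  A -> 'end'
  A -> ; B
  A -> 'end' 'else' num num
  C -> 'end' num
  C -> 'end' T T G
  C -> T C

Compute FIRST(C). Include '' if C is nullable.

C -> 'end' num contributes {'end'}.
C -> 'end' T T G contributes {'end'}.
From C -> T C: T nullable, take FIRST(T) ∪ FIRST(C) = { 'else', 'end' }.
Union: FIRST(C) = { 'else', 'end' }.

{ 'else', 'end' }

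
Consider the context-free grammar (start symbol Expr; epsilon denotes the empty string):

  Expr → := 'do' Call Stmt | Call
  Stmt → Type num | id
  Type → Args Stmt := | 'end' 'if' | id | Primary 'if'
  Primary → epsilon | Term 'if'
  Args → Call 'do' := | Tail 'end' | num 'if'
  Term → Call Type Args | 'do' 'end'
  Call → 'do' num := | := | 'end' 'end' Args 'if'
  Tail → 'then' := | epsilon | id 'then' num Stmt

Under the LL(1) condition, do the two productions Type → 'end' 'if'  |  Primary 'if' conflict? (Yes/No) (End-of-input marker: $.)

FIRST('end' 'if') = { 'end' } and FIRST(Primary 'if') = { 'do', 'end', 'if', := }.
Both contain 'end', so the two alternatives are not disjoint — LL(1) conflict.

Yes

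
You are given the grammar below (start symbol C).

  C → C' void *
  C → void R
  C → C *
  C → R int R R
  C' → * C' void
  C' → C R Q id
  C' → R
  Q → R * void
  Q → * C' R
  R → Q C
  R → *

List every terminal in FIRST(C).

{ *, void }

From C → C' void *: add FIRST(C') = { *, void }.
C → void R contributes {void}.
From C → C *: add FIRST(C) = { *, void }.
From C → R int R R: add FIRST(R) = { * }.
Union: FIRST(C) = { *, void }.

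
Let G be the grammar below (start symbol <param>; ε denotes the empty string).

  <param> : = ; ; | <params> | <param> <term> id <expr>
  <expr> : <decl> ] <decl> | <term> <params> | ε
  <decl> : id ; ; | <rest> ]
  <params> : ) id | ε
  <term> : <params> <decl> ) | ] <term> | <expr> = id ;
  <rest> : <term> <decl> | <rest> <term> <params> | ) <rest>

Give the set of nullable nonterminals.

Directly nullable (have an ε-production): <expr>, <params>.
<param> : <params> with every symbol nullable, so <param> is nullable.
No other nonterminal has a production whose RHS symbols are all nullable.

{ <expr>, <param>, <params> }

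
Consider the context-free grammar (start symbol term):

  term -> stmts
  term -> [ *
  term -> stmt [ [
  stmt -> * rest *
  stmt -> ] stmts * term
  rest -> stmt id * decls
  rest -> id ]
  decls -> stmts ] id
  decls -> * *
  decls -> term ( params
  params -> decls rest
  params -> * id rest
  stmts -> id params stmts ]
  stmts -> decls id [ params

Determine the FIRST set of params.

{ *, [, ], id }

From params -> decls rest: add FIRST(decls) = { *, [, ], id }.
params -> * id rest contributes {*}.
Union: FIRST(params) = { *, [, ], id }.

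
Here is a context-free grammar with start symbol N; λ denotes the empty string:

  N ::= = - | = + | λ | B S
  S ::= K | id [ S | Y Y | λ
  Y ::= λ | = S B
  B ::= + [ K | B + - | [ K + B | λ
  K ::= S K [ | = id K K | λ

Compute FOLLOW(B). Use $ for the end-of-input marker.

{ $, +, =, [, id }

In N ::= B S: add FIRST(S)\{λ} = { =, [, id }.
  Since S is nullable, also add FOLLOW(N) = { $ }.
In Y ::= = S B: B is at the end, add FOLLOW(Y) = { $, +, =, [, id }.
In B ::= B + -: add FIRST(+ -) = { + }.
In B ::= [ K + B: B is at the end, add FOLLOW(B) = { $, +, =, [, id }.
Union: FOLLOW(B) = { $, +, =, [, id }.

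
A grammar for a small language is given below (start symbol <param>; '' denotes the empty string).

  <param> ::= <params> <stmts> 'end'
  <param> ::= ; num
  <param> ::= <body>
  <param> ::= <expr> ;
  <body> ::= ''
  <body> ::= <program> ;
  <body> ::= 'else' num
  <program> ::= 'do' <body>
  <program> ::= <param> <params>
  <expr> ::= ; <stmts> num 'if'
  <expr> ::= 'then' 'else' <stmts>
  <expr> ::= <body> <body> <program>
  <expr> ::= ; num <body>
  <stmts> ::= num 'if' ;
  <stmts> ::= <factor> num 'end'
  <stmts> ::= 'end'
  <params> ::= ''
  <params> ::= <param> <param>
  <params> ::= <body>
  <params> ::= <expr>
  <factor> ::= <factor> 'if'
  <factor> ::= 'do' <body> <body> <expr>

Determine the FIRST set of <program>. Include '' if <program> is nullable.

<program> ::= 'do' <body> contributes {'do'}.
From <program> ::= <param> <params>: <param>, <params> nullable, take FIRST(<param>) ∪ FIRST(<params>) = { 'do', 'else', 'end', 'then', ;, num }; also '' since the whole RHS is nullable.
Union: FIRST(<program>) = { 'do', 'else', 'end', 'then', ;, num, '' }.

{ 'do', 'else', 'end', 'then', ;, num, '' }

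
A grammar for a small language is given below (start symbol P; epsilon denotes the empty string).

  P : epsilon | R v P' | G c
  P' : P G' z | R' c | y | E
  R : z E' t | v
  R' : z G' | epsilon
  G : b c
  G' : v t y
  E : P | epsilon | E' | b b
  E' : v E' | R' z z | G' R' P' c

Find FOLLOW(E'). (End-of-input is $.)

In R : z E' t: add FIRST(t) = { t }.
In E : E': E' is at the end, add FOLLOW(E) = { $, c, v }.
In E' : v E': E' is at the end, add FOLLOW(E') = { $, c, t, v }.
Union: FOLLOW(E') = { $, c, t, v }.

{ $, c, t, v }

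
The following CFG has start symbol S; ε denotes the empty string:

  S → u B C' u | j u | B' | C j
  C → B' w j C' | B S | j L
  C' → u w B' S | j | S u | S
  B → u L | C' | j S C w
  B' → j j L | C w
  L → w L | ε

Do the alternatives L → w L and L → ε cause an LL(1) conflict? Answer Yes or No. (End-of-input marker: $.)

Yes

FIRST(w L) = { w } and FIRST(ε) = { ε }.
The second alternative is nullable and FOLLOW(L) = { $, j, u, w } shares w with FIRST of the first — conflict.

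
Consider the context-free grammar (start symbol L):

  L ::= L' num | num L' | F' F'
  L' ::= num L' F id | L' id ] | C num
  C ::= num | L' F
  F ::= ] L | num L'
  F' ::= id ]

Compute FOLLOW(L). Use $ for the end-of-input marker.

{ $, id, num }

L is the start symbol, so $ ∈ FOLLOW(L).
In F ::= ] L: L is at the end, add FOLLOW(F) = { id, num }.
Union: FOLLOW(L) = { $, id, num }.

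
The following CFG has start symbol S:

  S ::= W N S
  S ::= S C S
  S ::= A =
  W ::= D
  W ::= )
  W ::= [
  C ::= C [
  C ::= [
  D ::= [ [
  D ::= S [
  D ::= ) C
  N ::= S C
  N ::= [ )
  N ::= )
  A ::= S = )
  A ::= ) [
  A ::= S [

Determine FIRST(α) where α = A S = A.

{ ), [ }

Add FIRST(A) = { ), [ }; A is not nullable, stop.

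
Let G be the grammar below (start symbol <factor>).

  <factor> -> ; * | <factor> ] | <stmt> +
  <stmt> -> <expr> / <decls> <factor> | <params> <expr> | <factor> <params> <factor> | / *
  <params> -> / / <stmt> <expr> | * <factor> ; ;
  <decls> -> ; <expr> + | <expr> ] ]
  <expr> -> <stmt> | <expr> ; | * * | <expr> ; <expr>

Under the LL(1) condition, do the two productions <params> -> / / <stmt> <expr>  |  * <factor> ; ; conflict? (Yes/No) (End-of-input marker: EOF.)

No

FIRST(/ / <stmt> <expr>) = { / } and FIRST(* <factor> ; ;) = { * }.
The FIRST sets are disjoint and neither alternative is nullable — no conflict.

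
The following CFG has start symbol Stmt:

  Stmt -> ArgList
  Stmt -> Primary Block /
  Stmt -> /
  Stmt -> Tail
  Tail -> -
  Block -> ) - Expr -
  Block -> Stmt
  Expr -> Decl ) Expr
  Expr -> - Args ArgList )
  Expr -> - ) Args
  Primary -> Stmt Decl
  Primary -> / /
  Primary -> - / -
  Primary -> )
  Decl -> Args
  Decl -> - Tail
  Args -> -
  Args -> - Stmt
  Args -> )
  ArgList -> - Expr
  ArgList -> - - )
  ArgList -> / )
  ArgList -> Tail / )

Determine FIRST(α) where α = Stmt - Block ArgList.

Add FIRST(Stmt) = { ), -, / }; Stmt is not nullable, stop.

{ ), -, / }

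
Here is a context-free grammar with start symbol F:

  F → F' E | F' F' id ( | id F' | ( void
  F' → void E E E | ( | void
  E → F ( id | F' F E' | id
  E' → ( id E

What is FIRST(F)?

{ (, id, void }

From F → F' E: add FIRST(F') = { (, void }.
From F → F' F' id (: add FIRST(F') = { (, void }.
F → id F' contributes {id}.
F → ( void contributes {(}.
Union: FIRST(F) = { (, id, void }.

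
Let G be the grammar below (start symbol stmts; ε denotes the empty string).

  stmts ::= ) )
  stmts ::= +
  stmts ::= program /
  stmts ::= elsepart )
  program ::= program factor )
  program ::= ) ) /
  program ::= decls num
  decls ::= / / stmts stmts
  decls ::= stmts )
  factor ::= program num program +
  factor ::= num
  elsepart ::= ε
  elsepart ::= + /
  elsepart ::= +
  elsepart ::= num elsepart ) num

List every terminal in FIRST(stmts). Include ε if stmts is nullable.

stmts ::= ) ) contributes {)}.
stmts ::= + contributes {+}.
From stmts ::= program /: add FIRST(program) = { ), +, /, num }.
From stmts ::= elsepart ): elsepart nullable, take FIRST(elsepart) ∪ {)} = { ), +, num }.
Union: FIRST(stmts) = { ), +, /, num }.

{ ), +, /, num }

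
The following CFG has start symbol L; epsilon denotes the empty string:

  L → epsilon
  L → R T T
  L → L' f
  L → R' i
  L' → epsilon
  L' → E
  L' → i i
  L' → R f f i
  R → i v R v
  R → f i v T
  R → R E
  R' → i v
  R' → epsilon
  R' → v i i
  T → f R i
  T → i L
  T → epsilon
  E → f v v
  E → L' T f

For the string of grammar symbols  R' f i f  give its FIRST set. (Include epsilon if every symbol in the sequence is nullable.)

Add FIRST(R')\{epsilon} = { i, v }; R' is nullable, continue.
f is a terminal; add {f} and stop.

{ f, i, v }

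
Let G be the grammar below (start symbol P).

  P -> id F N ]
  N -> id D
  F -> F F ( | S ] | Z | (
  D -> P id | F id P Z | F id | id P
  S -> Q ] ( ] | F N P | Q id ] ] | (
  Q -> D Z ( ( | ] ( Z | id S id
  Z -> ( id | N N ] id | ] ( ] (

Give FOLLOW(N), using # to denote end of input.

{ ], id }

In P -> id F N ]: add FIRST(]) = { ] }.
In S -> F N P: add FIRST(P) = { id }.
In Z -> N N ] id: add FIRST(N ] id) = { id }.
In Z -> N N ] id: add FIRST(] id) = { ] }.
Union: FOLLOW(N) = { ], id }.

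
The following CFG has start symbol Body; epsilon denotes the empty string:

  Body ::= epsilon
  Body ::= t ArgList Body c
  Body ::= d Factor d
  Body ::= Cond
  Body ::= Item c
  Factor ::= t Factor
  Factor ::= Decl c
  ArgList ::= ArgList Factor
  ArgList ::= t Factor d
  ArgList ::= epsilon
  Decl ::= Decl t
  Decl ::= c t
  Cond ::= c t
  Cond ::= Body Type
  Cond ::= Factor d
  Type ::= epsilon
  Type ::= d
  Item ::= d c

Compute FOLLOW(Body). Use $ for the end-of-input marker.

Body is the start symbol, so $ ∈ FOLLOW(Body).
In Body ::= t ArgList Body c: add FIRST(c) = { c }.
In Cond ::= Body Type: add FIRST(Type)\{epsilon} = { d }.
  Since Type is nullable, also add FOLLOW(Cond) = { $, c, d }.
Union: FOLLOW(Body) = { $, c, d }.

{ $, c, d }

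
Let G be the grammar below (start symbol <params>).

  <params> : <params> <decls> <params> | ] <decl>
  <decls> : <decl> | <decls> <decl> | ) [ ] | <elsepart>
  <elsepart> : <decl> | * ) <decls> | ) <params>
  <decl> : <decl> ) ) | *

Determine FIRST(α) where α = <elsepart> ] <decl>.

{ ), * }

Add FIRST(<elsepart>) = { ), * }; <elsepart> is not nullable, stop.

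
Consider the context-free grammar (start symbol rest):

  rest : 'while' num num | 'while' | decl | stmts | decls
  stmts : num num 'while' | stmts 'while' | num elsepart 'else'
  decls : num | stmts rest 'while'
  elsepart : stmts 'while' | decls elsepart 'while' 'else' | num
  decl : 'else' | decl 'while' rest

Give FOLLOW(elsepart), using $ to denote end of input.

In stmts : num elsepart 'else': add FIRST('else') = { 'else' }.
In elsepart : decls elsepart 'while' 'else': add FIRST('while' 'else') = { 'while' }.
Union: FOLLOW(elsepart) = { 'else', 'while' }.

{ 'else', 'while' }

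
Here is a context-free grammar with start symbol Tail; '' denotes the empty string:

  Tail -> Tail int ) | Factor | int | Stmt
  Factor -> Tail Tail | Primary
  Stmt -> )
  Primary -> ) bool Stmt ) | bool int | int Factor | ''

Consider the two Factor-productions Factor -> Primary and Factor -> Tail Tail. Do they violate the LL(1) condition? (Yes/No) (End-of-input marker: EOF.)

FIRST(Primary) = { ), bool, int, '' } and FIRST(Tail Tail) = { ), bool, int, '' }.
Both contain ), so the two alternatives are not disjoint — LL(1) conflict.

Yes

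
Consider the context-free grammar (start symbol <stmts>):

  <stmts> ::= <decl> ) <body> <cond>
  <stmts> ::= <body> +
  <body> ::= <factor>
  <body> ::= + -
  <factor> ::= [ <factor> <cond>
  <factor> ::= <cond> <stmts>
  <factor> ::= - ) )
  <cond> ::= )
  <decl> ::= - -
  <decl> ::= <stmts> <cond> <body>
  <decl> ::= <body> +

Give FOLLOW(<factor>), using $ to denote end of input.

{ ), + }

In <body> ::= <factor>: <factor> is at the end, add FOLLOW(<body>) = { ), + }.
In <factor> ::= [ <factor> <cond>: add FIRST(<cond>) = { ) }.
Union: FOLLOW(<factor>) = { ), + }.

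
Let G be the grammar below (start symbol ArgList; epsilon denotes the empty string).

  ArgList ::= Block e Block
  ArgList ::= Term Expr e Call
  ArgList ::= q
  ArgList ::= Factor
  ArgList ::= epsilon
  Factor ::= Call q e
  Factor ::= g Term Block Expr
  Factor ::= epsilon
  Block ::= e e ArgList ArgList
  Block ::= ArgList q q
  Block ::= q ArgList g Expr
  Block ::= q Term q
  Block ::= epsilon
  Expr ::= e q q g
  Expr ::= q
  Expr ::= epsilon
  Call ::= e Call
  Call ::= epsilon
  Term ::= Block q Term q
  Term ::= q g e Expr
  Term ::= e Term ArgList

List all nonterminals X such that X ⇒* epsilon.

Directly nullable (have an epsilon-production): ArgList, Factor, Block, Expr, Call.
No other nonterminal has a production whose RHS symbols are all nullable.

{ ArgList, Block, Call, Expr, Factor }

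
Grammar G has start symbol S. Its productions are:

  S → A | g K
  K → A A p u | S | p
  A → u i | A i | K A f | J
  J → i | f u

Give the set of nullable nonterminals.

No nonterminal has an empty production or an RHS whose symbols are all nullable.

{ } (none)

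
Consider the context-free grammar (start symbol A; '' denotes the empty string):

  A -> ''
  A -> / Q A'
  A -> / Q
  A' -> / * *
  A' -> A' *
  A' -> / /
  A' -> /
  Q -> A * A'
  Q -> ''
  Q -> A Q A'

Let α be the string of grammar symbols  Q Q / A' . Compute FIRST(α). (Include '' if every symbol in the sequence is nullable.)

{ *, / }

Add FIRST(Q)\{''} = { *, / }; Q is nullable, continue.
Add FIRST(Q)\{''} = { *, / }; Q is nullable, continue.
/ is a terminal; add {/} and stop.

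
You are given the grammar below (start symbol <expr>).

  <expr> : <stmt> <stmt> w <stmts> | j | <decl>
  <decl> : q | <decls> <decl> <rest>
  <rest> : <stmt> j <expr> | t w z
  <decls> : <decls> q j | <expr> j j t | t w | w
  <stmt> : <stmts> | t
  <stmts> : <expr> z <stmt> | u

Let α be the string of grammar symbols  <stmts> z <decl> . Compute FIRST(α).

{ j, q, t, u, w }

Add FIRST(<stmts>) = { j, q, t, u, w }; <stmts> is not nullable, stop.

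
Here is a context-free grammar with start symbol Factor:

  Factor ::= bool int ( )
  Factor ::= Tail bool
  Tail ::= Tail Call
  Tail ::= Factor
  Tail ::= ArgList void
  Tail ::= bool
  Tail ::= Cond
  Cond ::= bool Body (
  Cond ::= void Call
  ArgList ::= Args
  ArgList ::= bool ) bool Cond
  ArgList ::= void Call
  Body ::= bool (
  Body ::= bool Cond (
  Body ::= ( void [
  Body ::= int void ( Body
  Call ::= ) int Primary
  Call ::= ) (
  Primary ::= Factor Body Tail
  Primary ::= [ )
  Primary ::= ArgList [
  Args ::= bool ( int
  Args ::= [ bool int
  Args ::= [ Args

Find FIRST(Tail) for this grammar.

{ [, bool, void }

From Tail ::= Tail Call: add FIRST(Tail) = { [, bool, void }.
From Tail ::= Factor: add FIRST(Factor) = { [, bool, void }.
From Tail ::= ArgList void: add FIRST(ArgList) = { [, bool, void }.
Tail ::= bool contributes {bool}.
From Tail ::= Cond: add FIRST(Cond) = { bool, void }.
Union: FIRST(Tail) = { [, bool, void }.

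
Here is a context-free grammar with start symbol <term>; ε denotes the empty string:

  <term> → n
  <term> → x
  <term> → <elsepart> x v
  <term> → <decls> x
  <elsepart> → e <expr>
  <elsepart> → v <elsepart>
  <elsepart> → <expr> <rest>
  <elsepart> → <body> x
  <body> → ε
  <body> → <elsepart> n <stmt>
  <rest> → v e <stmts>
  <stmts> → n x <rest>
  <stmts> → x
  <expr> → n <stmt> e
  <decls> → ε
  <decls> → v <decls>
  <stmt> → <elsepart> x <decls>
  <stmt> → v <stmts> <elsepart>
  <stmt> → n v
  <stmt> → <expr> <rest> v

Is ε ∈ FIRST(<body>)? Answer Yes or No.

<body> has an ε-production, so <body> ⇒ ε.

Yes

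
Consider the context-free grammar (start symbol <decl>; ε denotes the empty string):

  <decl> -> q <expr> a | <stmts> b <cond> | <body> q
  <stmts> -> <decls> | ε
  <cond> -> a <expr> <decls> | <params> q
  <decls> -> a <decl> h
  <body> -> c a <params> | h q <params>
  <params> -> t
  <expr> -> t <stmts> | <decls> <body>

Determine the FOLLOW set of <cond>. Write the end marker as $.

{ $, h }

In <decl> -> <stmts> b <cond>: <cond> is at the end, add FOLLOW(<decl>) = { $, h }.
Union: FOLLOW(<cond>) = { $, h }.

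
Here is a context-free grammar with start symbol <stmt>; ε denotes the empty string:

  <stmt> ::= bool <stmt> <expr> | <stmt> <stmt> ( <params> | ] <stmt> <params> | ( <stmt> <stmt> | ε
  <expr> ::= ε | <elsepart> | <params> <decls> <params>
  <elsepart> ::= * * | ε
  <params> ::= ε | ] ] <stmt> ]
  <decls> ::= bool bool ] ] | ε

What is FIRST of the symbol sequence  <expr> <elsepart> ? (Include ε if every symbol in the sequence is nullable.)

Add FIRST(<expr>)\{ε} = { *, ], bool }; <expr> is nullable, continue.
Add FIRST(<elsepart>)\{ε} = { * }; <elsepart> is nullable, continue.
Every symbol is nullable, so include ε.

{ *, ], bool, ε }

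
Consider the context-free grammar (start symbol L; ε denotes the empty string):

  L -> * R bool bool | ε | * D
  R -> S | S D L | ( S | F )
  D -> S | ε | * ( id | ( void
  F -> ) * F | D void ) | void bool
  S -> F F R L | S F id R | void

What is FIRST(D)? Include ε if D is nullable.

{ (, ), *, void, ε }

From D -> S: add FIRST(S) = { (, ), *, void }.
D -> ε contributes ε.
D -> * ( id contributes {*}.
D -> ( void contributes {(}.
Union: FIRST(D) = { (, ), *, void, ε }.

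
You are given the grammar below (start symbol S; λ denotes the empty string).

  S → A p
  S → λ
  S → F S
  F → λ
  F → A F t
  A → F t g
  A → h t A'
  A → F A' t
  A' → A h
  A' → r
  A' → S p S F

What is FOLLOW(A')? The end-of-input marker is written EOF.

In A → h t A': A' is at the end, add FOLLOW(A) = { h, p, r, t }.
In A → F A' t: add FIRST(t) = { t }.
Union: FOLLOW(A') = { h, p, r, t }.

{ h, p, r, t }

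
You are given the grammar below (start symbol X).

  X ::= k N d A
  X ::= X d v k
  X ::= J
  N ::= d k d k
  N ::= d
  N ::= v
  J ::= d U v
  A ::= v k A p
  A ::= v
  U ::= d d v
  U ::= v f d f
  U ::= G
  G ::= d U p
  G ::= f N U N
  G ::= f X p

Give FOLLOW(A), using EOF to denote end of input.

In X ::= k N d A: A is at the end, add FOLLOW(X) = { EOF, d, p }.
In A ::= v k A p: add FIRST(p) = { p }.
Union: FOLLOW(A) = { EOF, d, p }.

{ EOF, d, p }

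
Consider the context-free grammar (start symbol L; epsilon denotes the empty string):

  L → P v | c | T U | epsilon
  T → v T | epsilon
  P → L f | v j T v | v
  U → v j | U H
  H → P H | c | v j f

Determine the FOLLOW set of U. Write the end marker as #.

In L → T U: U is at the end, add FOLLOW(L) = { #, f }.
In U → U H: add FIRST(H) = { c, f, v }.
Union: FOLLOW(U) = { #, c, f, v }.

{ #, c, f, v }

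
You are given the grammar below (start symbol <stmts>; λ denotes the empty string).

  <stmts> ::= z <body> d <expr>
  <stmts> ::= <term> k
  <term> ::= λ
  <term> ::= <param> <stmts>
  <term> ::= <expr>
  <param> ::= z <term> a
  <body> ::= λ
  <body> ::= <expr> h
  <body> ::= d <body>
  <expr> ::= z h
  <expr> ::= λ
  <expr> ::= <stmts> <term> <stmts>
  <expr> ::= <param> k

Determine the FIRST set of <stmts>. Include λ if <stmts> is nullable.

{ k, z }

<stmts> ::= z <body> d <expr> contributes {z}.
From <stmts> ::= <term> k: <term> nullable, take FIRST(<term>) ∪ {k} = { k, z }.
Union: FIRST(<stmts>) = { k, z }.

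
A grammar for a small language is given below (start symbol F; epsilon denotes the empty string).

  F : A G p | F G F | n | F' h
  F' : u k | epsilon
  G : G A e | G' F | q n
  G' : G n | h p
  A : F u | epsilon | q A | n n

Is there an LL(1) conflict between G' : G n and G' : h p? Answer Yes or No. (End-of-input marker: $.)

FIRST(G n) = { h, q } and FIRST(h p) = { h }.
Both contain h, so the two alternatives are not disjoint — LL(1) conflict.

Yes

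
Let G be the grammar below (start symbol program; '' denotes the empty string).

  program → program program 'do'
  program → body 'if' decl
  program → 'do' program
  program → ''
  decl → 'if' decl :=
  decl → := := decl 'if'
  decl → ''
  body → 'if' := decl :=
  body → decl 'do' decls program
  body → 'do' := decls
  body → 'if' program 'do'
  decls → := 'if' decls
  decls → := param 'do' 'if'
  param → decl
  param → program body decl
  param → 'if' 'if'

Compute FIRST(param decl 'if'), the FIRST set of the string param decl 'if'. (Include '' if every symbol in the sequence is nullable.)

Add FIRST(param)\{''} = { 'do', 'if', := }; param is nullable, continue.
Add FIRST(decl)\{''} = { 'if', := }; decl is nullable, continue.
'if' is a terminal; add {'if'} and stop.

{ 'do', 'if', := }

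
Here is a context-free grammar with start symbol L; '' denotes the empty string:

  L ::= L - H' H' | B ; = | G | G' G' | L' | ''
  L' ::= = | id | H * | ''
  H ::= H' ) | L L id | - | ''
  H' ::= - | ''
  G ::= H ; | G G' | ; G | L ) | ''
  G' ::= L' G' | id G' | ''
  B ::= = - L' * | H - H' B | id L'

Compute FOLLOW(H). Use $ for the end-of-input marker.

In L' ::= H *: add FIRST(*) = { * }.
In G ::= H ;: add FIRST(;) = { ; }.
In B ::= H - H' B: add FIRST(- H' B) = { - }.
Union: FOLLOW(H) = { *, -, ; }.

{ *, -, ; }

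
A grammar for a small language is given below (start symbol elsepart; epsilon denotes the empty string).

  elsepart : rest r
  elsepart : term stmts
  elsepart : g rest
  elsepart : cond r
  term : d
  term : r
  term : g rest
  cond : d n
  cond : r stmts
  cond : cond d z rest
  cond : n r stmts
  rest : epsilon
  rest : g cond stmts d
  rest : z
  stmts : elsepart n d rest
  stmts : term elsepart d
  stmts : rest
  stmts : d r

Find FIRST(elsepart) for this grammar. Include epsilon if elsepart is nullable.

From elsepart : rest r: rest nullable, take FIRST(rest) ∪ {r} = { g, r, z }.
From elsepart : term stmts: add FIRST(term) = { d, g, r }.
elsepart : g rest contributes {g}.
From elsepart : cond r: add FIRST(cond) = { d, n, r }.
Union: FIRST(elsepart) = { d, g, n, r, z }.

{ d, g, n, r, z }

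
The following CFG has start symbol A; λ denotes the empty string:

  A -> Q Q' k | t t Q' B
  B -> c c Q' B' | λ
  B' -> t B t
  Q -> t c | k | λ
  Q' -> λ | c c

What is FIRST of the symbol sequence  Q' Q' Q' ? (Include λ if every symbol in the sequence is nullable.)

{ c, λ }

Add FIRST(Q')\{λ} = { c }; Q' is nullable, continue.
Add FIRST(Q')\{λ} = { c }; Q' is nullable, continue.
Add FIRST(Q')\{λ} = { c }; Q' is nullable, continue.
Every symbol is nullable, so include λ.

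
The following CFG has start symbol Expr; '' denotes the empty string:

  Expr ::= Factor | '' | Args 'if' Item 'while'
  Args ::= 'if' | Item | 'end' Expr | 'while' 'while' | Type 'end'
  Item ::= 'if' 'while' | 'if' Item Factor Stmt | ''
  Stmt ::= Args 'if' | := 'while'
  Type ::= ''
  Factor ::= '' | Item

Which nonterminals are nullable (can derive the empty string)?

{ Args, Expr, Factor, Item, Type }

Directly nullable (have an ''-production): Expr, Item, Type, Factor.
Args ::= Item with every symbol nullable, so Args is nullable.
No other nonterminal has a production whose RHS symbols are all nullable.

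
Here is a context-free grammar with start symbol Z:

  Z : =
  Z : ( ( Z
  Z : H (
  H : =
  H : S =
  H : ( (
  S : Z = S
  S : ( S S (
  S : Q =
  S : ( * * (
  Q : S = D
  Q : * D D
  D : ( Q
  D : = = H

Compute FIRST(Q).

From Q : S = D: add FIRST(S) = { (, *, = }.
Q : * D D contributes {*}.
Union: FIRST(Q) = { (, *, = }.

{ (, *, = }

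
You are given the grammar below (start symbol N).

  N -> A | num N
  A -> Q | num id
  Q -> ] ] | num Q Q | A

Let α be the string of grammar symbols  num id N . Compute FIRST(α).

num is a terminal; add {num} and stop.

{ num }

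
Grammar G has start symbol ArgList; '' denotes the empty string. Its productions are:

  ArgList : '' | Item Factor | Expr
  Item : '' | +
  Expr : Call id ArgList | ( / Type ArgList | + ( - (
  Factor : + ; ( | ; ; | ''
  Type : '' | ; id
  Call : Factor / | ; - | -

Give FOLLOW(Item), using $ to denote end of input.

{ $, +, ; }

In ArgList : Item Factor: add FIRST(Factor)\{''} = { +, ; }.
  Since Factor is nullable, also add FOLLOW(ArgList) = { $ }.
Union: FOLLOW(Item) = { $, +, ; }.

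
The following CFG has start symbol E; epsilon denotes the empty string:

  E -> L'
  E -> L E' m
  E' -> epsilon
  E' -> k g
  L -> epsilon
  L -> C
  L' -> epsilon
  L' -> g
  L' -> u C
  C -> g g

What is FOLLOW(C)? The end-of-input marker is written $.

{ $, k, m }

In L -> C: C is at the end, add FOLLOW(L) = { k, m }.
In L' -> u C: C is at the end, add FOLLOW(L') = { $ }.
Union: FOLLOW(C) = { $, k, m }.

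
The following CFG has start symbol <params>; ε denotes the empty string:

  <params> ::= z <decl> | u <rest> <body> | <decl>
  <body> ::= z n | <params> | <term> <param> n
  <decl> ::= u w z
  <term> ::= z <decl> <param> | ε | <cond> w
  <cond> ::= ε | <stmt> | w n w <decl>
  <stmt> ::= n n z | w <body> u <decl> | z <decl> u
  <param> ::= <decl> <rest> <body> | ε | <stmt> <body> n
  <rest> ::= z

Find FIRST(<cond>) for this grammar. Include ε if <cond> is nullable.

{ n, w, z, ε }

<cond> ::= ε contributes ε.
From <cond> ::= <stmt>: add FIRST(<stmt>) = { n, w, z }.
<cond> ::= w n w <decl> contributes {w}.
Union: FIRST(<cond>) = { n, w, z, ε }.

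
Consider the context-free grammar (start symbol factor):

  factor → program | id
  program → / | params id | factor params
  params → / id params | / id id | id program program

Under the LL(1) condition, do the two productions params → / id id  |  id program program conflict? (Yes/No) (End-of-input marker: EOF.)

No

FIRST(/ id id) = { / } and FIRST(id program program) = { id }.
The FIRST sets are disjoint and neither alternative is nullable — no conflict.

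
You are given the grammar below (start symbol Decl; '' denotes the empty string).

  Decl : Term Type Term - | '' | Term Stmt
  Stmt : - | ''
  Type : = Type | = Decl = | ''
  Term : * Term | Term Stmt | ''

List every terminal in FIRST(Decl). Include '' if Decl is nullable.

{ *, -, =, '' }

From Decl : Term Type Term -: Term, Type, Term nullable, take FIRST(Term) ∪ FIRST(Type) ∪ FIRST(Term) ∪ {-} = { *, -, = }.
Decl : '' contributes ''.
From Decl : Term Stmt: Term, Stmt nullable, take FIRST(Term) ∪ FIRST(Stmt) = { *, - }; also '' since the whole RHS is nullable.
Union: FIRST(Decl) = { *, -, =, '' }.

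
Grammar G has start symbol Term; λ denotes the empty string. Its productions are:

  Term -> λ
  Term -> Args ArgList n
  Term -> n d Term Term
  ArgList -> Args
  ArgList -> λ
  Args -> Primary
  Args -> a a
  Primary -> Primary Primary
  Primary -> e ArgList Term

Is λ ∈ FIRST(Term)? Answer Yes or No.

Term has an λ-production, so Term ⇒ λ.

Yes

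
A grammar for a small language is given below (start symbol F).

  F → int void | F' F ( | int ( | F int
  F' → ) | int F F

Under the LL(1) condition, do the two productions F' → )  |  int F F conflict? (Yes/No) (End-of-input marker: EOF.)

FIRST()) = { ) } and FIRST(int F F) = { int }.
The FIRST sets are disjoint and neither alternative is nullable — no conflict.

No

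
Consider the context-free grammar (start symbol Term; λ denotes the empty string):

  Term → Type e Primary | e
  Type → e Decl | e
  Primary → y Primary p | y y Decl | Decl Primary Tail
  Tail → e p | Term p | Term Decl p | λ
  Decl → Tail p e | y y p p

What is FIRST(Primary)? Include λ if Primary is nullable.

Primary → y Primary p contributes {y}.
Primary → y y Decl contributes {y}.
From Primary → Decl Primary Tail: add FIRST(Decl) = { e, p, y }.
Union: FIRST(Primary) = { e, p, y }.

{ e, p, y }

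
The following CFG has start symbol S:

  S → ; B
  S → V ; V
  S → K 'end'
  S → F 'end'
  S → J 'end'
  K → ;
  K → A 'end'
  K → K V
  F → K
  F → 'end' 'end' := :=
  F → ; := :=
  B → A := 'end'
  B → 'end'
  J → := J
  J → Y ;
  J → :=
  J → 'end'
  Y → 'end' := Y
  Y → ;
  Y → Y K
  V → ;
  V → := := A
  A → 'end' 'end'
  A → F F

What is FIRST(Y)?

{ 'end', ; }

Y → 'end' := Y contributes {'end'}.
Y → ; contributes {;}.
From Y → Y K: add FIRST(Y) = { 'end', ; }.
Union: FIRST(Y) = { 'end', ; }.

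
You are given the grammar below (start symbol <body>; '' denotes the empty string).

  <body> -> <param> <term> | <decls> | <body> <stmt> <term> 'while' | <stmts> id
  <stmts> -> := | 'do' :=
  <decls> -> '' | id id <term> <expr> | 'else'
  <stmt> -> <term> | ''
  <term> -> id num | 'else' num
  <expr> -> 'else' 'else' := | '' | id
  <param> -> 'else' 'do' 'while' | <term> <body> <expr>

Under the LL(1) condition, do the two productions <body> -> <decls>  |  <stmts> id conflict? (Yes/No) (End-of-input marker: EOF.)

No

FIRST(<decls>) = { 'else', id, '' } and FIRST(<stmts> id) = { 'do', := }.
The first is nullable but FOLLOW(<body>) = { EOF, 'else', id } is disjoint from FIRST of the second.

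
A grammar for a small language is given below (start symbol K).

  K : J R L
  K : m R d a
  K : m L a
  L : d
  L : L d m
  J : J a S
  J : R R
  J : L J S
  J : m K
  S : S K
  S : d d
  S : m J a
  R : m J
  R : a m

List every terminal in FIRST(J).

From J : J a S: add FIRST(J) = { a, d, m }.
From J : R R: add FIRST(R) = { a, m }.
From J : L J S: add FIRST(L) = { d }.
J : m K contributes {m}.
Union: FIRST(J) = { a, d, m }.

{ a, d, m }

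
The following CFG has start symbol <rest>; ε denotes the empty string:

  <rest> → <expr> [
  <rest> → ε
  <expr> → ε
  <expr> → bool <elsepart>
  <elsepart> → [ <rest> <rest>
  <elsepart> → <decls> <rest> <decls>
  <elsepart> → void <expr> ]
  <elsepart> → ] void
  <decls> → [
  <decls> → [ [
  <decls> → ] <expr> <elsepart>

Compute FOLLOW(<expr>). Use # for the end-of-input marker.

In <rest> → <expr> [: add FIRST([) = { [ }.
In <elsepart> → void <expr> ]: add FIRST(]) = { ] }.
In <decls> → ] <expr> <elsepart>: add FIRST(<elsepart>) = { [, ], void }.
Union: FOLLOW(<expr>) = { [, ], void }.

{ [, ], void }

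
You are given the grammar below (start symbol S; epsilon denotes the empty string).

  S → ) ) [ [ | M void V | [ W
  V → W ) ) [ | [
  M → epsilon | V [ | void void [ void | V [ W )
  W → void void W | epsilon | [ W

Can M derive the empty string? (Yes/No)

Yes

M has an epsilon-production, so M ⇒ epsilon.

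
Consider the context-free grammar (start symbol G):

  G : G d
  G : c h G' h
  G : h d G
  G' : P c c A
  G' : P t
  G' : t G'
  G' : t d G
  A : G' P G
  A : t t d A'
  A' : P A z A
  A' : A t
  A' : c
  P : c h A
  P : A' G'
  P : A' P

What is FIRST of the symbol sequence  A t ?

Add FIRST(A) = { c, t }; A is not nullable, stop.

{ c, t }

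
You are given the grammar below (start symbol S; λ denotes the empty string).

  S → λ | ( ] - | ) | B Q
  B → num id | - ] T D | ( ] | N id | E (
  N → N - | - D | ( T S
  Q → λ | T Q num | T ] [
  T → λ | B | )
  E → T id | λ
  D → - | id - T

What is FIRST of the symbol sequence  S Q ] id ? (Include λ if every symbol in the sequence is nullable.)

Add FIRST(S)\{λ} = { (, ), -, id, num }; S is nullable, continue.
Add FIRST(Q)\{λ} = { (, ), -, ], id, num }; Q is nullable, continue.
] is a terminal; add {]} and stop.

{ (, ), -, ], id, num }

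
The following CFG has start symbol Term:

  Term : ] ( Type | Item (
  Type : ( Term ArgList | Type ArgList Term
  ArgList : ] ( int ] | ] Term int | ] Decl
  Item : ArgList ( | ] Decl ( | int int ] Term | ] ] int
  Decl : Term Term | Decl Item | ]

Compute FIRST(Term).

Term : ] ( Type contributes {]}.
From Term : Item (: add FIRST(Item) = { ], int }.
Union: FIRST(Term) = { ], int }.

{ ], int }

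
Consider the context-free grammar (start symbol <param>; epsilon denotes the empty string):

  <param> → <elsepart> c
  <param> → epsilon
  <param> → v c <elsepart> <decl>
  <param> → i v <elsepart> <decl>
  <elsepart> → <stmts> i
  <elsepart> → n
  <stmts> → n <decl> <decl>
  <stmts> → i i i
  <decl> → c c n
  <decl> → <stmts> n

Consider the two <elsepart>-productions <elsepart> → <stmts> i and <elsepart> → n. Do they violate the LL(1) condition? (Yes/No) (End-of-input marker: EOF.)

FIRST(<stmts> i) = { i, n } and FIRST(n) = { n }.
Both contain n, so the two alternatives are not disjoint — LL(1) conflict.

Yes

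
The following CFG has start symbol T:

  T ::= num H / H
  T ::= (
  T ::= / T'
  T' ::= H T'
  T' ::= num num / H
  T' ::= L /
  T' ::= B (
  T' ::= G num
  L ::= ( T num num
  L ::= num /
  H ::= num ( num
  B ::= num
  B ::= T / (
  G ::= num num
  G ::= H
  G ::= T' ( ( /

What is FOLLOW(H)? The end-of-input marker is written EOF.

In T ::= num H / H: add FIRST(/ H) = { / }.
In T ::= num H / H: H is at the end, add FOLLOW(T) = { EOF, /, num }.
In T' ::= H T': add FIRST(T') = { (, /, num }.
In T' ::= num num / H: H is at the end, add FOLLOW(T') = { EOF, (, /, num }.
In G ::= H: H is at the end, add FOLLOW(G) = { num }.
Union: FOLLOW(H) = { EOF, (, /, num }.

{ EOF, (, /, num }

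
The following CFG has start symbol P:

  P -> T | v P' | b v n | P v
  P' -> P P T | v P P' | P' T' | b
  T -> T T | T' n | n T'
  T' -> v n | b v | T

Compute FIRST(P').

From P' -> P P T: add FIRST(P) = { b, n, v }.
P' -> v P P' contributes {v}.
From P' -> P' T': add FIRST(P') = { b, n, v }.
P' -> b contributes {b}.
Union: FIRST(P') = { b, n, v }.

{ b, n, v }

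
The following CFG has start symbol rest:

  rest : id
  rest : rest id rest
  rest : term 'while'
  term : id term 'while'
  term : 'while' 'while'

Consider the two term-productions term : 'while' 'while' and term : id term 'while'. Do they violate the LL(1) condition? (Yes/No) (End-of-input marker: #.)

FIRST('while' 'while') = { 'while' } and FIRST(id term 'while') = { id }.
The FIRST sets are disjoint and neither alternative is nullable — no conflict.

No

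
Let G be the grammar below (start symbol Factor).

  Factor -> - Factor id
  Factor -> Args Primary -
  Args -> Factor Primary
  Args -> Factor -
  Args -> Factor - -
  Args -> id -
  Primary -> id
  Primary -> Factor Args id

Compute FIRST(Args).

{ -, id }

From Args -> Factor Primary: add FIRST(Factor) = { -, id }.
From Args -> Factor -: add FIRST(Factor) = { -, id }.
From Args -> Factor - -: add FIRST(Factor) = { -, id }.
Args -> id - contributes {id}.
Union: FIRST(Args) = { -, id }.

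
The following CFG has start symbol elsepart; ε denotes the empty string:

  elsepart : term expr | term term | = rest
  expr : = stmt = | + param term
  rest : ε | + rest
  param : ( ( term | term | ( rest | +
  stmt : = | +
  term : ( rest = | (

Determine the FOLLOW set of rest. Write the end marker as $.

In elsepart : = rest: rest is at the end, add FOLLOW(elsepart) = { $ }.
In rest : + rest: rest is at the end, add FOLLOW(rest) = { $, (, = }.
In param : ( rest: rest is at the end, add FOLLOW(param) = { ( }.
In term : ( rest =: add FIRST(=) = { = }.
Union: FOLLOW(rest) = { $, (, = }.

{ $, (, = }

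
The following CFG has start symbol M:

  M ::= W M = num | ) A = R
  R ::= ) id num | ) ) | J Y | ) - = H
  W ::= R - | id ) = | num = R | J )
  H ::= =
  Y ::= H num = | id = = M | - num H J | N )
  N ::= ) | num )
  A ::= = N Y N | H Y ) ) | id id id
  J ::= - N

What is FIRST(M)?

From M ::= W M = num: add FIRST(W) = { ), -, id, num }.
M ::= ) A = R contributes {)}.
Union: FIRST(M) = { ), -, id, num }.

{ ), -, id, num }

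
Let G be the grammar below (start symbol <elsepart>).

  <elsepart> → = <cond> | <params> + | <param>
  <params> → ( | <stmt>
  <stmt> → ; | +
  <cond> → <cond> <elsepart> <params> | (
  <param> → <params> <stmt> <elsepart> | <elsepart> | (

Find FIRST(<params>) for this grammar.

<params> → ( contributes {(}.
From <params> → <stmt>: add FIRST(<stmt>) = { +, ; }.
Union: FIRST(<params>) = { (, +, ; }.

{ (, +, ; }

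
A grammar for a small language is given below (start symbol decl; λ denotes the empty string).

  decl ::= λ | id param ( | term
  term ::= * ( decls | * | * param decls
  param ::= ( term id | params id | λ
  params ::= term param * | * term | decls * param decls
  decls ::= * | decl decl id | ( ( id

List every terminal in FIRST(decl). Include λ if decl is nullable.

{ *, id, λ }

decl ::= λ contributes λ.
decl ::= id param ( contributes {id}.
From decl ::= term: add FIRST(term) = { * }.
Union: FIRST(decl) = { *, id, λ }.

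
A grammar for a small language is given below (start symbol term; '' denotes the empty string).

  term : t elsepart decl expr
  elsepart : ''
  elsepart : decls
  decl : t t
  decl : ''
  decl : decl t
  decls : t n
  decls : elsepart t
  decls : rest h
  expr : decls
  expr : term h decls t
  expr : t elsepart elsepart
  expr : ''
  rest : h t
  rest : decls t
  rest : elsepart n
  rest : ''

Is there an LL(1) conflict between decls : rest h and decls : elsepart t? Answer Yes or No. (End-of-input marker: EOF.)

FIRST(rest h) = { h, n, t } and FIRST(elsepart t) = { h, n, t }.
Both contain h, so the two alternatives are not disjoint — LL(1) conflict.

Yes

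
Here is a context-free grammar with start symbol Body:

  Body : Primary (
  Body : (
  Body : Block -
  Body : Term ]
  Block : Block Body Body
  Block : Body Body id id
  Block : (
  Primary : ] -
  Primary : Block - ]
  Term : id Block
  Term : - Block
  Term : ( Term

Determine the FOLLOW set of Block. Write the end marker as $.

{ (, -, ], id }

In Body : Block -: add FIRST(-) = { - }.
In Block : Block Body Body: add FIRST(Body Body) = { (, -, ], id }.
In Primary : Block - ]: add FIRST(- ]) = { - }.
In Term : id Block: Block is at the end, add FOLLOW(Term) = { ] }.
In Term : - Block: Block is at the end, add FOLLOW(Term) = { ] }.
Union: FOLLOW(Block) = { (, -, ], id }.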